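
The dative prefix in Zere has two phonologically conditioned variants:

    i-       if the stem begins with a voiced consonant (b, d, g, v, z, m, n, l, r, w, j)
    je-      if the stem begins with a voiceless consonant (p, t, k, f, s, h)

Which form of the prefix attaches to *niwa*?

Since the first consonant of *niwa* is /n/ (voiced), it takes i-.

i-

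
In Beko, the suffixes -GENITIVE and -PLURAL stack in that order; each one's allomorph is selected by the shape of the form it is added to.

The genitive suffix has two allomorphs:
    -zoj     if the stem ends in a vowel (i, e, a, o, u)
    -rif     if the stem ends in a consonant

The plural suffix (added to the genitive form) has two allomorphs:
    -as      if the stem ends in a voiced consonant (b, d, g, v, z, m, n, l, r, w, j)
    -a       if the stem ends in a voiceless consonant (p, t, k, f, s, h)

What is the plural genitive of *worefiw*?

worefiwrifa

*worefiw*: final sound = /w/, a consonant → -rif → *worefiwrif*.
The final consonant of the genitive form *worefiwrif* is /f/, which is voiceless, so the plural suffix is -a, giving *worefiwrifa*.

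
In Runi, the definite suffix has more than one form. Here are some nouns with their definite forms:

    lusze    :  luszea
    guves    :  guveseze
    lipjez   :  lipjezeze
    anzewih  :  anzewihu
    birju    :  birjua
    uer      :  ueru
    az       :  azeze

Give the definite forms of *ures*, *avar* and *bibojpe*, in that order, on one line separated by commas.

ureseze, avaru, bibojpea

The alternation tracks the final sound of the stem — -eze when the stem ends in a sibilant (*guves*, *lipjez*, *az*); -u when the stem ends in a non-sibilant consonant (*anzewih*, *uer*); -a when the stem ends in a vowel (*lusze*, *birju*).
Since the final sound of *ures* is /s/ (a sibilant), it takes -eze, giving *ureseze*.
The final sound of *avar* is /r/, which is a non-sibilant consonant, so the suffix is -u, giving *avaru*.
Since the final sound of *bibojpe* is /e/ (a vowel), it takes -a, giving *bibojpea*.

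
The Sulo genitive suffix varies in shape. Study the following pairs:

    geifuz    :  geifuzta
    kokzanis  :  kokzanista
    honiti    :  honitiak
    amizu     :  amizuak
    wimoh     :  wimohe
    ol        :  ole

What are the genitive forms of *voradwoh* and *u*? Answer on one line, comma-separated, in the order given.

voradwohe, uak

Looking at the final sound of each stem: -ta when the stem ends in a sibilant (*geifuz*, *kokzanis*); -e when the stem ends in a non-sibilant consonant (*wimoh*, *ol*); -ak when the stem ends in a vowel (*honiti*, *amizu*).
*voradwoh*: final sound = /h/, a non-sibilant consonant → -e → *voradwohe*.
*u* — final sound /u/ (a vowel) → -ak → *uak*.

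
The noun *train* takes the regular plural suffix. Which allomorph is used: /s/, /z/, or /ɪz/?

/z/

The stem *train* ends in a voiced non-sibilant sound.
The plural suffix surfaces as /ɪz/ after sibilants, /s/ after other voiceless consonants, and /z/ after other voiced sounds.
So the plural -s on *train* is pronounced /z/.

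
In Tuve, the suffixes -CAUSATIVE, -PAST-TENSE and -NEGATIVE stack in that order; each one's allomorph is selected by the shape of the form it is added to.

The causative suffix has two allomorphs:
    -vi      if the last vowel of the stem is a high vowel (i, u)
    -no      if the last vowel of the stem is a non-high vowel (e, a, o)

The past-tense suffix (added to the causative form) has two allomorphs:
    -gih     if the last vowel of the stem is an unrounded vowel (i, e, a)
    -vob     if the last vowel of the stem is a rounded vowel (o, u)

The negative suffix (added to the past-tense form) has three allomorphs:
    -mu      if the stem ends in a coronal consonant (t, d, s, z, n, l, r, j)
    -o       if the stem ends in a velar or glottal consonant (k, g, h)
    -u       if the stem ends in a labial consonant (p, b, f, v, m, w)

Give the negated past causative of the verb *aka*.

akanovobu

Since the last vowel of *aka* is /a/ (a non-high vowel), it takes -no, giving *akano*.
The last vowel of the causative form *akano* is /o/, which is a rounded vowel, so the past-tense suffix is -vob, giving *akanovob*.
Since the final consonant of the past-tense form *akanovob* is /b/ (labial), it takes -u, giving *akanovobu*.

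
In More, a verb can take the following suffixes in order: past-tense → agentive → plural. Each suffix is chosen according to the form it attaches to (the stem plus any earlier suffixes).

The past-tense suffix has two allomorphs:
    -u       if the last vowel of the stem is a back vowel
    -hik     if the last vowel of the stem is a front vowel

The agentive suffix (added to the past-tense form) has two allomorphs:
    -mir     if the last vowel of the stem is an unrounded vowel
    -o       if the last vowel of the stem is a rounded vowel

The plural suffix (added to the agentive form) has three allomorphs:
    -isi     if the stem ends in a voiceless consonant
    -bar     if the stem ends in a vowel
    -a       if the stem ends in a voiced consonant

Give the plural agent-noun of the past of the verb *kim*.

kimhikmira

The last vowel of *kim* is /i/, which is a front vowel, so the past-tense suffix is -hik, giving *kimhik*.
The last vowel of the past-tense form *kimhik* is /i/, which is an unrounded vowel, so the agentive suffix is -mir, giving *kimhikmir*.
Since the final sound of the agentive form *kimhikmir* is /r/ (a voiced consonant), it takes -a, giving *kimhikmira*.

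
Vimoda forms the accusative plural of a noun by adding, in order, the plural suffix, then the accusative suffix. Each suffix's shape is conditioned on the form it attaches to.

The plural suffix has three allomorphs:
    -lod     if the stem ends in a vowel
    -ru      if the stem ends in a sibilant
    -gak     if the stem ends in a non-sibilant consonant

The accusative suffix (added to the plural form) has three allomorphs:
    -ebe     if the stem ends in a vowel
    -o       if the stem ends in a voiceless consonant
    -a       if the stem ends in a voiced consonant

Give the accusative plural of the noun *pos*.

Since the final sound of *pos* is /s/ (a sibilant), it takes -ru, giving *posru*.
The final sound of the plural form *posru* is /u/, which is a vowel, so the accusative suffix is -ebe, giving *posruebe*.

posruebe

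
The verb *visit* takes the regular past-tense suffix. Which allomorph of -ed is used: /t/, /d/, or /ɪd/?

The stem *visit* ends in /t/ or /d/.
The -ed suffix is realized as /ɪd/ after /t, d/; as /t/ after other voiceless consonants; and as /d/ after other voiced sounds.
So -ed on *visit* is pronounced /ɪd/.

/ɪd/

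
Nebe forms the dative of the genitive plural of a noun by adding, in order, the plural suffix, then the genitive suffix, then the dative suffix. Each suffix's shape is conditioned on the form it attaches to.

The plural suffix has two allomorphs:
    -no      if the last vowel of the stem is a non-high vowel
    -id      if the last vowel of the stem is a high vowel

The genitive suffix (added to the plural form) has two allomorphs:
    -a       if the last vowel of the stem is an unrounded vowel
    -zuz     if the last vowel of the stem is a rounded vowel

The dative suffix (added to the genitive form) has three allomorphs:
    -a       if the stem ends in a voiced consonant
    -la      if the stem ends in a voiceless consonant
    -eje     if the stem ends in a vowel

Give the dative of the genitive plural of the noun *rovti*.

rovtiidaeje

*rovti*: last vowel = /i/, a high vowel → -id → *rovtiid*.
Since the last vowel of the plural form *rovtiid* is /i/ (an unrounded vowel), it takes -a, giving *rovtiida*.
Since the final sound of the genitive form *rovtiida* is /a/ (a vowel), it takes -eje, giving *rovtiidaeje*.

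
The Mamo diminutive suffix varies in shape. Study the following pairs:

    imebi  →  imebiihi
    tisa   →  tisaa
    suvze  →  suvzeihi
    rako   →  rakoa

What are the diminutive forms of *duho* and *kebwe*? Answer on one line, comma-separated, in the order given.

duhoa, kebweihi

Looking at the last vowel of each stem: -ihi when the last vowel of the stem is a front vowel (*imebi*, *suvze*); -a when the last vowel of the stem is a back vowel (*tisa*, *rako*).
*duho*: last vowel = /o/, a back vowel → -a → *duhoa*.
*kebwe* — last vowel /e/ (a front vowel) → -ihi → *kebweihi*.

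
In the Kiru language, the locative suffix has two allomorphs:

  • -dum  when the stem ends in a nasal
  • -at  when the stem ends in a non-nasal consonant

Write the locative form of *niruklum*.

niruklumdum

*niruklum*: final consonant = /m/, a nasal → -dum → *niruklumdum*.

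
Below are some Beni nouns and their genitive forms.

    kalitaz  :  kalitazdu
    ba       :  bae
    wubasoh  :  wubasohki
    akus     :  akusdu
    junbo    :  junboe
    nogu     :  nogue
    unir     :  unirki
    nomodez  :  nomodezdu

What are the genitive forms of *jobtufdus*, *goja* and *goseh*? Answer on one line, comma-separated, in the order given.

jobtufdusdu, gojae, gosehki

The pattern is sibilance of the final sound: -du when the stem ends in a sibilant (*kalitaz*, *akus*, *nomodez*); -ki when the stem ends in a non-sibilant consonant (*wubasoh*, *unir*); -e when the stem ends in a vowel (*ba*, *junbo*, *nogu*).
Since the final sound of *jobtufdus* is /s/ (a sibilant), it takes -du, giving *jobtufdusdu*.
The final sound of *goja* is /a/, which is a vowel, so the suffix is -e, giving *gojae*.
The final sound of *goseh* is /h/, which is a non-sibilant consonant, so the suffix is -ki, giving *gosehki*.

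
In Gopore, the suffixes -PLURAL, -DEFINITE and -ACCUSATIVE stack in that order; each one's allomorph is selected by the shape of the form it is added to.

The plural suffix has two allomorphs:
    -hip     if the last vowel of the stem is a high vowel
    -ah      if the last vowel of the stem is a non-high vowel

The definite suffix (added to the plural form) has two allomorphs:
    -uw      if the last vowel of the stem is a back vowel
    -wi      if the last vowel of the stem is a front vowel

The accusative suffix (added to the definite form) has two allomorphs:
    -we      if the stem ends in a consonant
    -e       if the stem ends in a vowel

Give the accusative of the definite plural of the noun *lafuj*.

lafujhipwie

*lafuj*: last vowel = /u/, a high vowel → -hip → *lafujhip*.
Since the last vowel of the plural form *lafujhip* is /i/ (a front vowel), it takes -wi, giving *lafujhipwi*.
The definite form *lafujhipwi*: final sound = /i/, a vowel → -e → *lafujhipwie*.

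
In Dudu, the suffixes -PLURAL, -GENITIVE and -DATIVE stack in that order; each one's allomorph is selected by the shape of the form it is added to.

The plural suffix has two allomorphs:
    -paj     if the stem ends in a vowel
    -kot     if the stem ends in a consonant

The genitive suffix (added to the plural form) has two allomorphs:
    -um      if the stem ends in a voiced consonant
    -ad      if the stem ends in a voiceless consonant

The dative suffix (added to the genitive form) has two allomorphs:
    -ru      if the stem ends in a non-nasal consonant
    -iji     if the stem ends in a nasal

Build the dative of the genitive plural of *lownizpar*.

lownizparkotadru

*lownizpar* — final sound /r/ (a consonant) → -kot → *lownizparkot*.
The plural form *lownizparkot*: final consonant = /t/, voiceless → -ad → *lownizparkotad*.
Since the final consonant of the genitive form *lownizparkotad* is /d/ (non-nasal), it takes -ru, giving *lownizparkotadru*.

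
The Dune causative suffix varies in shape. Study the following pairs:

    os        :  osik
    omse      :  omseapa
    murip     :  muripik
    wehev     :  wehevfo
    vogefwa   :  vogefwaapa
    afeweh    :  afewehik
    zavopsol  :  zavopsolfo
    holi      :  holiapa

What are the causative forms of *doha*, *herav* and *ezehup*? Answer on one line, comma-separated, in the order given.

The suffix is conditioned by the final sound: -ik when the stem ends in a voiceless consonant (*os*, *murip*, *afeweh*); -fo when the stem ends in a voiced consonant (*wehev*, *zavopsol*); -apa when the stem ends in a vowel (*omse*, *vogefwa*, *holi*).
Since the final sound of *doha* is /a/ (a vowel), it takes -apa, giving *dohaapa*.
*herav*: final sound = /v/, a voiced consonant → -fo → *heravfo*.
The final sound of *ezehup* is /p/, which is a voiceless consonant, so the suffix is -ik, giving *ezehupik*.

dohaapa, heravfo, ezehupik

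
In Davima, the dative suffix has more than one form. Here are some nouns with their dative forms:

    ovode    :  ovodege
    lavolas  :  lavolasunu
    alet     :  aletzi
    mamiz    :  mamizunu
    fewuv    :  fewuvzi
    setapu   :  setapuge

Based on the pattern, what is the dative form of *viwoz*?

viwozunu

The alternation tracks the final sound of the stem — -unu when the stem ends in a sibilant (*lavolas*, *mamiz*); -zi when the stem ends in a non-sibilant consonant (*alet*, *fewuv*); -ge when the stem ends in a vowel (*ovode*, *setapu*).
*viwoz*: final sound = /z/, a sibilant → -unu → *viwozunu*.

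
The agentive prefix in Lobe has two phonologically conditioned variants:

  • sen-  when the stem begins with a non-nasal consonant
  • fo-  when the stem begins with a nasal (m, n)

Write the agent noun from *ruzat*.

*ruzat*: first consonant = /r/, non-nasal → sen- → *senruzat*.

senruzat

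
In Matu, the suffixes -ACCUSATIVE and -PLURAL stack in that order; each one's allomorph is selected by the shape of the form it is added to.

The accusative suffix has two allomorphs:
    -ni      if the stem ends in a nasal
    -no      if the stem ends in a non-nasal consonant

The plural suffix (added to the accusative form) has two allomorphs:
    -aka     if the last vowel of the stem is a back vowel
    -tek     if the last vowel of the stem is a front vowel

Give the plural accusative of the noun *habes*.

Since the final consonant of *habes* is /s/ (non-nasal), it takes -no, giving *habesno*.
The last vowel of the accusative form *habesno* is /o/, which is a back vowel, so the plural suffix is -aka, giving *habesnoaka*.

habesnoaka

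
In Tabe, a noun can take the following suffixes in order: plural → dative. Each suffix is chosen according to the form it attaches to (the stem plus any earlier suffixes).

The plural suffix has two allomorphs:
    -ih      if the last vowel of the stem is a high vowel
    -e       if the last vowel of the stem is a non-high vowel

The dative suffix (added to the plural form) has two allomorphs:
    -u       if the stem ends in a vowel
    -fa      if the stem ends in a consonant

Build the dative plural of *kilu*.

The last vowel of *kilu* is /u/, which is a high vowel, so the plural suffix is -ih, giving *kiluih*.
The plural form *kiluih* — final sound /h/ (a consonant) → -fa → *kiluihfa*.

kiluihfa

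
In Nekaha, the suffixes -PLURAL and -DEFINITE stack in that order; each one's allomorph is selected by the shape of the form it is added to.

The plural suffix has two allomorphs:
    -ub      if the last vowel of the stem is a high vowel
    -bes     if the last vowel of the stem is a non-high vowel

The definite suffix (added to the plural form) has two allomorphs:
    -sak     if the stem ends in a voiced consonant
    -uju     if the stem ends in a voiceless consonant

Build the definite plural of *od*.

Since the last vowel of *od* is /o/ (a non-high vowel), it takes -bes, giving *odbes*.
The plural form *odbes* — final consonant /s/ (voiceless) → -uju → *odbesuju*.

odbesuju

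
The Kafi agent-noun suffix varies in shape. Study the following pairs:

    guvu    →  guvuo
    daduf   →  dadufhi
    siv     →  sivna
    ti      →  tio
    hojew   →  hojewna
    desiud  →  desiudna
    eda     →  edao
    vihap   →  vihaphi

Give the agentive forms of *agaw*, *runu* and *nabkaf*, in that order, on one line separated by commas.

agawna, runuo, nabkafhi

Looking at the final sound of each stem: -hi when the stem ends in a voiceless consonant (*daduf*, *vihap*); -na when the stem ends in a voiced consonant (*siv*, *hojew*, *desiud*); -o when the stem ends in a vowel (*guvu*, *ti*, *eda*).
Since the final sound of *agaw* is /w/ (a voiced consonant), it takes -na, giving *agawna*.
The final sound of *runu* is /u/, which is a vowel, so the suffix is -o, giving *runuo*.
*nabkaf* — final sound /f/ (a voiceless consonant) → -hi → *nabkafhi*.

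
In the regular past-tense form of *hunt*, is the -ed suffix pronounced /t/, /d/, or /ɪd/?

The stem *hunt* ends in /t/ or /d/.
The -ed suffix is realized as /ɪd/ after /t, d/; as /t/ after other voiceless consonants; and as /d/ after other voiced sounds.
So -ed on *hunt* is pronounced /ɪd/.

/ɪd/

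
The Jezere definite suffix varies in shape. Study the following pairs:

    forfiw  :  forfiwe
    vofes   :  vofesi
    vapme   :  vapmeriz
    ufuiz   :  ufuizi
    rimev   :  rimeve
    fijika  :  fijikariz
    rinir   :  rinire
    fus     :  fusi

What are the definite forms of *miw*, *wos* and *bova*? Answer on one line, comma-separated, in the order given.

miwe, wosi, bovariz

The pattern is sibilance of the final sound: -i when the stem ends in a sibilant (*vofes*, *ufuiz*, *fus*); -e when the stem ends in a non-sibilant consonant (*forfiw*, *rimev*, *rinir*); -riz when the stem ends in a vowel (*vapme*, *fijika*).
*miw*: final sound = /w/, a non-sibilant consonant → -e → *miwe*.
*wos*: final sound = /s/, a sibilant → -i → *wosi*.
Since the final sound of *bova* is /a/ (a vowel), it takes -riz, giving *bovariz*.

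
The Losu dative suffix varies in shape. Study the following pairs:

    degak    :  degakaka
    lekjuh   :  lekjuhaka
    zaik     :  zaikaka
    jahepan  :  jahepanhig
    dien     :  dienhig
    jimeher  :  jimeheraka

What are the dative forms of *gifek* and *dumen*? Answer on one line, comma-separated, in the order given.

gifekaka, dumenhig

The pattern is nasality of the final consonant: -hig when the stem ends in a nasal (*jahepan*, *dien*); -aka when the stem ends in a non-nasal consonant (*degak*, *lekjuh*, *zaik*, *jimeher*).
*gifek* — final consonant /k/ (non-nasal) → -aka → *gifekaka*.
Since the final consonant of *dumen* is /n/ (a nasal), it takes -hig, giving *dumenhig*.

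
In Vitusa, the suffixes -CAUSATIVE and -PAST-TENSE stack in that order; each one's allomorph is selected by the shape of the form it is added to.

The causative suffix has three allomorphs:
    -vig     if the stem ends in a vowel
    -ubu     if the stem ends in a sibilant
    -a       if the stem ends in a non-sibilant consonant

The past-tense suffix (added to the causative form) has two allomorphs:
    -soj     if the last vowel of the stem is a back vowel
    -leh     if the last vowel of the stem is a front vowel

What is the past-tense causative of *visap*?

Since the final sound of *visap* is /p/ (a non-sibilant consonant), it takes -a, giving *visapa*.
Since the last vowel of the causative form *visapa* is /a/ (a back vowel), it takes -soj, giving *visapasoj*.

visapasoj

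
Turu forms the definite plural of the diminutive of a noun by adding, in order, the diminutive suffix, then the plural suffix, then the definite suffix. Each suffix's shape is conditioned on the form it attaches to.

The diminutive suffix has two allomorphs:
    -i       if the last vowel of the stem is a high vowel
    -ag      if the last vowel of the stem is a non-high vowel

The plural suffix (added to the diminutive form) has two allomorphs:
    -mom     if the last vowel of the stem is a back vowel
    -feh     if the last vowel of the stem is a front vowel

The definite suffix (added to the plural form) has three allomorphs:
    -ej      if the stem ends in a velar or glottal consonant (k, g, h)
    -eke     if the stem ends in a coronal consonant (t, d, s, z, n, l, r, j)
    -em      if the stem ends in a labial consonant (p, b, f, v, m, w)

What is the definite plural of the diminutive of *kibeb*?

kibebagmomem

The last vowel of *kibeb* is /e/, which is a non-high vowel, so the diminutive suffix is -ag, giving *kibebag*.
The diminutive form *kibebag*: last vowel = /a/, a back vowel → -mom → *kibebagmom*.
The plural form *kibebagmom*: final consonant = /m/, labial → -em → *kibebagmomem*.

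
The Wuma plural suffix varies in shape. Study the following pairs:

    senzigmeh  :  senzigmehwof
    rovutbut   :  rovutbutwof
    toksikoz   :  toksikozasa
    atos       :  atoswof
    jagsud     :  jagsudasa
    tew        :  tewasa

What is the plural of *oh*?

ohwof

The suffix is conditioned by the final consonant: -wof when the stem ends in a voiceless consonant (*senzigmeh*, *rovutbut*, *atos*); -asa when the stem ends in a voiced consonant (*toksikoz*, *jagsud*, *tew*).
*oh* — final consonant /h/ (voiceless) → -wof → *ohwof*.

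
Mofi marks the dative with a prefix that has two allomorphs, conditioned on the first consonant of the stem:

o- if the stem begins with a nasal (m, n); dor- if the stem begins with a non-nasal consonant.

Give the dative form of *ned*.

Since the first consonant of *ned* is /n/ (a nasal), it takes o-, giving *oned*.

oned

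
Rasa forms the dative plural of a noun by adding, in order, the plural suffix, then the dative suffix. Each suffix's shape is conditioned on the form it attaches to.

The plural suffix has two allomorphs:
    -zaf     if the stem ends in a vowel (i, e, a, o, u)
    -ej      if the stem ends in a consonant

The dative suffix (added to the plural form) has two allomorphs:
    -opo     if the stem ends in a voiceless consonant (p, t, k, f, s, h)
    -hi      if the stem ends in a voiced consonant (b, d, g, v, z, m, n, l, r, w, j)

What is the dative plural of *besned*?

besnedejhi

Since the final sound of *besned* is /d/ (a consonant), it takes -ej, giving *besnedej*.
The final consonant of the plural form *besnedej* is /j/, which is voiced, so the dative suffix is -hi, giving *besnedejhi*.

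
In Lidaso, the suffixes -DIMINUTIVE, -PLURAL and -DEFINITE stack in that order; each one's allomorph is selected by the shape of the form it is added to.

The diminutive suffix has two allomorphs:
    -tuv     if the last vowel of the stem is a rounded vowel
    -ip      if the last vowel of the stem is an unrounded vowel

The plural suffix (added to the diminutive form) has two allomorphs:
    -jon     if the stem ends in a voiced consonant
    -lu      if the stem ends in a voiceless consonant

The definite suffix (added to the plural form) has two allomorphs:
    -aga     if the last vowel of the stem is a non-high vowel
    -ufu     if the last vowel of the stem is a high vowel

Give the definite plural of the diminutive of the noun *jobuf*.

*jobuf* — last vowel /u/ (a rounded vowel) → -tuv → *jobuftuv*.
The diminutive form *jobuftuv* — final consonant /v/ (voiced) → -jon → *jobuftuvjon*.
The last vowel of the plural form *jobuftuvjon* is /o/, which is a non-high vowel, so the definite suffix is -aga, giving *jobuftuvjonaga*.

jobuftuvjonaga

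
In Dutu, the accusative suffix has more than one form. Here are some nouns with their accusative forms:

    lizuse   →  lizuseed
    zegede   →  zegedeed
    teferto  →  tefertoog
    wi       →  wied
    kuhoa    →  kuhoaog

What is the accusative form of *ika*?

The pattern is front/back vowel harmony: -ed when the last vowel of the stem is a front vowel (*lizuse*, *zegede*, *wi*); -og when the last vowel of the stem is a back vowel (*teferto*, *kuhoa*).
Since the last vowel of *ika* is /a/ (a back vowel), it takes -og, giving *ikaog*.

ikaog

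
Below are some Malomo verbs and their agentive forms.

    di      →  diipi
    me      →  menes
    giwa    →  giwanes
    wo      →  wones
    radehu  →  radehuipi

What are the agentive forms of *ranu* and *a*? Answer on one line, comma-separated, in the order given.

The alternation tracks the last vowel of the stem — -ipi when the last vowel of the stem is a high vowel (*di*, *radehu*); -nes when the last vowel of the stem is a non-high vowel (*me*, *giwa*, *wo*).
*ranu* — last vowel /u/ (a high vowel) → -ipi → *ranuipi*.
The last vowel of *a* is /a/, which is a non-high vowel, so the suffix is -nes, giving *anes*.

ranuipi, anes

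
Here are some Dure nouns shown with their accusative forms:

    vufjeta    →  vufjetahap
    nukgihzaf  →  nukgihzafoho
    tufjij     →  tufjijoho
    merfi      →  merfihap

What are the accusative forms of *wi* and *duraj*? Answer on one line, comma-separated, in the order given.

wihap, durajoho

The alternation tracks the final sound of the stem — -oho when the stem ends in a consonant (*nukgihzaf*, *tufjij*); -hap when the stem ends in a vowel (*vufjeta*, *merfi*).
Since the final sound of *wi* is /i/ (a vowel), it takes -hap, giving *wihap*.
Since the final sound of *duraj* is /j/ (a consonant), it takes -oho, giving *durajoho*.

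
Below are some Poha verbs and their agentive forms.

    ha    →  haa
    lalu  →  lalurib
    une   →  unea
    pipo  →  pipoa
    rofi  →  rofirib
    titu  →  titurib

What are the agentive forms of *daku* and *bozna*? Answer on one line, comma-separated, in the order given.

dakurib, boznaa

Looking at the last vowel of each stem: -rib when the last vowel of the stem is a high vowel (*lalu*, *rofi*, *titu*); -a when the last vowel of the stem is a non-high vowel (*ha*, *une*, *pipo*).
*daku*: last vowel = /u/, a high vowel → -rib → *dakurib*.
The last vowel of *bozna* is /a/, which is a non-high vowel, so the suffix is -a, giving *boznaa*.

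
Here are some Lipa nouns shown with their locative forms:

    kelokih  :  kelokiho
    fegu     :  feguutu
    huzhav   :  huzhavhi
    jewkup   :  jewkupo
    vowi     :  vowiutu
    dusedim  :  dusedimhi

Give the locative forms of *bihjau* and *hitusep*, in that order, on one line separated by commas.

bihjauutu, hitusepo

The pattern is voicing of the final sound: -o when the stem ends in a voiceless consonant (*kelokih*, *jewkup*); -hi when the stem ends in a voiced consonant (*huzhav*, *dusedim*); -utu when the stem ends in a vowel (*fegu*, *vowi*).
The final sound of *bihjau* is /u/, which is a vowel, so the suffix is -utu, giving *bihjauutu*.
The final sound of *hitusep* is /p/, which is a voiceless consonant, so the suffix is -o, giving *hitusepo*.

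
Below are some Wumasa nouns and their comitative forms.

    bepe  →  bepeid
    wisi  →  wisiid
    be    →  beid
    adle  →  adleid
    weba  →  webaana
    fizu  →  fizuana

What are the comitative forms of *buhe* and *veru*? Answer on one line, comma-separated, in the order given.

Looking at the last vowel of each stem: -id when the last vowel of the stem is a front vowel (*bepe*, *wisi*, *be*, *adle*); -ana when the last vowel of the stem is a back vowel (*weba*, *fizu*).
*buhe*: last vowel = /e/, a front vowel → -id → *buheid*.
The last vowel of *veru* is /u/, which is a back vowel, so the suffix is -ana, giving *veruana*.

buheid, veruana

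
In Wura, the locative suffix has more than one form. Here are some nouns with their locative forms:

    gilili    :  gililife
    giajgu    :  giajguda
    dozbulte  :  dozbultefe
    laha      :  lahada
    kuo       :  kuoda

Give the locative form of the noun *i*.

The pattern is front/back vowel harmony: -fe when the last vowel of the stem is a front vowel (*gilili*, *dozbulte*); -da when the last vowel of the stem is a back vowel (*giajgu*, *laha*, *kuo*).
*i* — last vowel /i/ (a front vowel) → -fe → *ife*.

ife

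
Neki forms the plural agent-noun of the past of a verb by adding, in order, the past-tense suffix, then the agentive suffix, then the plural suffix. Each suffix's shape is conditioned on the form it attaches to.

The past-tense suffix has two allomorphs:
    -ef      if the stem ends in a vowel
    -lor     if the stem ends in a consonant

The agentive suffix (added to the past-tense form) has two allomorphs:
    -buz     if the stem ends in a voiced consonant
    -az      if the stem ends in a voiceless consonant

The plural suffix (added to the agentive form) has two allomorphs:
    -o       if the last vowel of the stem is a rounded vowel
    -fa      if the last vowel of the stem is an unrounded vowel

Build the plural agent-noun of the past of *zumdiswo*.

zumdiswoefazfa

Since the final sound of *zumdiswo* is /o/ (a vowel), it takes -ef, giving *zumdiswoef*.
The past-tense form *zumdiswoef* — final consonant /f/ (voiceless) → -az → *zumdiswoefaz*.
Since the last vowel of the agentive form *zumdiswoefaz* is /a/ (an unrounded vowel), it takes -fa, giving *zumdiswoefazfa*.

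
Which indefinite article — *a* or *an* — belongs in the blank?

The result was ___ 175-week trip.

a

The indefinite article is chosen by the initial *sound* of the following word, not its spelling.
The number *175* is spoken "one hundred …", beginning with /wʌn/ — a consonant sound.
So the article is *a*: The result was a 175-week trip.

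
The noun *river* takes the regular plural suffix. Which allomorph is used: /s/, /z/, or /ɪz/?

/z/

The stem *river* ends in a voiced non-sibilant sound.
The plural suffix surfaces as /ɪz/ after sibilants, /s/ after other voiceless consonants, and /z/ after other voiced sounds.
So the plural -s on *river* is pronounced /z/.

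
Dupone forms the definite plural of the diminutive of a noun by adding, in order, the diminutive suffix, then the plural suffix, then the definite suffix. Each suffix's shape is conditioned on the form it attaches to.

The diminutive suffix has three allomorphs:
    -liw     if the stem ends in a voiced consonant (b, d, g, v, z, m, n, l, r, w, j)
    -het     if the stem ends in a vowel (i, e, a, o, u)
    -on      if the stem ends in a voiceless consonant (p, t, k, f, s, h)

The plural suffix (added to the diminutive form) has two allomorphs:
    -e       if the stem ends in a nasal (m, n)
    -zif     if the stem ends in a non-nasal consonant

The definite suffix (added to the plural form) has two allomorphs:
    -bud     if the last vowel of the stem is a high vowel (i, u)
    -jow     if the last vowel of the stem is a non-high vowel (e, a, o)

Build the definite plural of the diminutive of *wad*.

The final sound of *wad* is /d/, which is a voiced consonant, so the diminutive suffix is -liw, giving *wadliw*.
The diminutive form *wadliw*: final consonant = /w/, non-nasal → -zif → *wadliwzif*.
The plural form *wadliwzif* — last vowel /i/ (a high vowel) → -bud → *wadliwzifbud*.

wadliwzifbud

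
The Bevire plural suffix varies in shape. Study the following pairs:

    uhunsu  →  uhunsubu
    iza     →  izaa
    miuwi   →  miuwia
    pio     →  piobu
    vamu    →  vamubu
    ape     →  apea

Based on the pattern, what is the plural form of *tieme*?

tiemea

The pattern is rounding harmony: -bu when the last vowel of the stem is a rounded vowel (*uhunsu*, *pio*, *vamu*); -a when the last vowel of the stem is an unrounded vowel (*iza*, *miuwi*, *ape*).
Since the last vowel of *tieme* is /e/ (an unrounded vowel), it takes -a, giving *tiemea*.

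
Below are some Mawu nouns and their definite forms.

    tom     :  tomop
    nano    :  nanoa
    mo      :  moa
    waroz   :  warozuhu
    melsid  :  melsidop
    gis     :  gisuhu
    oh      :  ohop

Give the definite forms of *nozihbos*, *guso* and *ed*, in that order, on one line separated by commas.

nozihbosuhu, gusoa, edop

The alternation tracks the final sound of the stem — -uhu when the stem ends in a sibilant (*waroz*, *gis*); -op when the stem ends in a non-sibilant consonant (*tom*, *melsid*, *oh*); -a when the stem ends in a vowel (*nano*, *mo*).
*nozihbos*: final sound = /s/, a sibilant → -uhu → *nozihbosuhu*.
Since the final sound of *guso* is /o/ (a vowel), it takes -a, giving *gusoa*.
*ed* — final sound /d/ (a non-sibilant consonant) → -op → *edop*.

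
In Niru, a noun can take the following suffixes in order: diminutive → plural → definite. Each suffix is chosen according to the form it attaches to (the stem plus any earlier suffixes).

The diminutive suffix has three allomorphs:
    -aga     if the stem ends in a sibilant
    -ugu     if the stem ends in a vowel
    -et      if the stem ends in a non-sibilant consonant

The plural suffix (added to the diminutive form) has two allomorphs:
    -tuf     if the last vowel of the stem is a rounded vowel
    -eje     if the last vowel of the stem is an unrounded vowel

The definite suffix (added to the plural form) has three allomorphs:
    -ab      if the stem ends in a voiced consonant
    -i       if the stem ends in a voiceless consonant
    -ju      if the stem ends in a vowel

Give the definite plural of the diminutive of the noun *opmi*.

opmiugutufi

*opmi*: final sound = /i/, a vowel → -ugu → *opmiugu*.
The diminutive form *opmiugu* — last vowel /u/ (a rounded vowel) → -tuf → *opmiugutuf*.
Since the final sound of the plural form *opmiugutuf* is /f/ (a voiceless consonant), it takes -i, giving *opmiugutufi*.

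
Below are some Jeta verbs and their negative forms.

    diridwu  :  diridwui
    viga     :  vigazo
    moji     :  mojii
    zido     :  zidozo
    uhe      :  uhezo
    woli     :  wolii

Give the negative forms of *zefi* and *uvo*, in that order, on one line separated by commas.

zefii, uvozo

The alternation tracks the last vowel of the stem — -i when the last vowel of the stem is a high vowel (*diridwu*, *moji*, *woli*); -zo when the last vowel of the stem is a non-high vowel (*viga*, *zido*, *uhe*).
*zefi*: last vowel = /i/, a high vowel → -i → *zefii*.
*uvo* — last vowel /o/ (a non-high vowel) → -zo → *uvozo*.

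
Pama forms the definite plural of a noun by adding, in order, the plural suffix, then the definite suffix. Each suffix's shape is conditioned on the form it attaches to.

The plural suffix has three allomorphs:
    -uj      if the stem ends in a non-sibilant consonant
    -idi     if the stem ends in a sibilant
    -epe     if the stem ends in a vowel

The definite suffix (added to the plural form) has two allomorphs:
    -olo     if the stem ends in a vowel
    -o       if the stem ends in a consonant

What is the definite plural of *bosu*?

bosuepeolo

*bosu*: final sound = /u/, a vowel → -epe → *bosuepe*.
The plural form *bosuepe* — final sound /e/ (a vowel) → -olo → *bosuepeolo*.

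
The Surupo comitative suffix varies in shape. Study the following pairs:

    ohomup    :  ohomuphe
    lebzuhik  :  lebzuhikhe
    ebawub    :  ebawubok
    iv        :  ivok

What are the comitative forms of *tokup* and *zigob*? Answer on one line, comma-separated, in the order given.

tokuphe, zigobok

The alternation tracks the final consonant of the stem — -he when the stem ends in a voiceless consonant (*ohomup*, *lebzuhik*); -ok when the stem ends in a voiced consonant (*ebawub*, *iv*).
Since the final consonant of *tokup* is /p/ (voiceless), it takes -he, giving *tokuphe*.
Since the final consonant of *zigob* is /b/ (voiced), it takes -ok, giving *zigobok*.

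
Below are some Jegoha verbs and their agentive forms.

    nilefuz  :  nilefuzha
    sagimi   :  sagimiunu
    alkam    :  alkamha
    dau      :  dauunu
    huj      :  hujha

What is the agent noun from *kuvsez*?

The pattern is consonant vs. vowel: -ha when the stem ends in a consonant (*nilefuz*, *alkam*, *huj*); -unu when the stem ends in a vowel (*sagimi*, *dau*).
Since the final sound of *kuvsez* is /z/ (a consonant), it takes -ha, giving *kuvsezha*.

kuvsezha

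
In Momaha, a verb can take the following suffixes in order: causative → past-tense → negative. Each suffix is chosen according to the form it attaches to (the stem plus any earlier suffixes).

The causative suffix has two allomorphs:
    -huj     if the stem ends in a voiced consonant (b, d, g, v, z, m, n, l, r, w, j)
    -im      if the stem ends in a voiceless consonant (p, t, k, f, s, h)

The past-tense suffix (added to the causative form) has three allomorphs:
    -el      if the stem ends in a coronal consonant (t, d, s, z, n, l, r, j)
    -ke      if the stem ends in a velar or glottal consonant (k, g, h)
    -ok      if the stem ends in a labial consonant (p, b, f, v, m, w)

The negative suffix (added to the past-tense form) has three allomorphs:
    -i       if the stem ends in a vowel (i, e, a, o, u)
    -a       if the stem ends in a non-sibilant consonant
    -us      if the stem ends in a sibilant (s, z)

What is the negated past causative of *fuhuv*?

The final consonant of *fuhuv* is /v/, which is voiced, so the causative suffix is -huj, giving *fuhuvhuj*.
Since the final consonant of the causative form *fuhuvhuj* is /j/ (coronal), it takes -el, giving *fuhuvhujel*.
The final sound of the past-tense form *fuhuvhujel* is /l/, which is a non-sibilant consonant, so the negative suffix is -a, giving *fuhuvhujela*.

fuhuvhujela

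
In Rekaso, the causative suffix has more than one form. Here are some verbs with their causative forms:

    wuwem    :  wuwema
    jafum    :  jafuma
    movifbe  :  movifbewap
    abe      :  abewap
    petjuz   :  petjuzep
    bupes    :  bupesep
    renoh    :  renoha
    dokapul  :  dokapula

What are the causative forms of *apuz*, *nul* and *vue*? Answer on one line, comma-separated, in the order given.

The pattern is sibilance of the final sound: -ep when the stem ends in a sibilant (*petjuz*, *bupes*); -a when the stem ends in a non-sibilant consonant (*wuwem*, *jafum*, *renoh*, *dokapul*); -wap when the stem ends in a vowel (*movifbe*, *abe*).
The final sound of *apuz* is /z/, which is a sibilant, so the suffix is -ep, giving *apuzep*.
Since the final sound of *nul* is /l/ (a non-sibilant consonant), it takes -a, giving *nula*.
*vue* — final sound /e/ (a vowel) → -wap → *vuewap*.

apuzep, nula, vuewap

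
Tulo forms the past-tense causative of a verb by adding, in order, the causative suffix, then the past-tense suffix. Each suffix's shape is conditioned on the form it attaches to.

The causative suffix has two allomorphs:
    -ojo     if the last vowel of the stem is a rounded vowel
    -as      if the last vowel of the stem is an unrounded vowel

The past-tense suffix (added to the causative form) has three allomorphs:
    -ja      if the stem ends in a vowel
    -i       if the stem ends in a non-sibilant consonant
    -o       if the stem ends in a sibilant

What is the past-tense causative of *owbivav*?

*owbivav*: last vowel = /a/, an unrounded vowel → -as → *owbivavas*.
The causative form *owbivavas*: final sound = /s/, a sibilant → -o → *owbivavaso*.

owbivavaso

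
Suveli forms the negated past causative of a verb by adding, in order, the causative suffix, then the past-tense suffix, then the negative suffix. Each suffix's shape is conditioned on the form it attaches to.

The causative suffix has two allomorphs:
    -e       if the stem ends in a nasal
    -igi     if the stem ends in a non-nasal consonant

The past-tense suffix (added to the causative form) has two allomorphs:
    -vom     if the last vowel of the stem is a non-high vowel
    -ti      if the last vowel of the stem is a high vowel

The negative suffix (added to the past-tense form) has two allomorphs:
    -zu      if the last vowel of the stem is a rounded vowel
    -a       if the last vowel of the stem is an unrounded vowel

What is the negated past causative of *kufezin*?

Since the final consonant of *kufezin* is /n/ (a nasal), it takes -e, giving *kufezine*.
The last vowel of the causative form *kufezine* is /e/, which is a non-high vowel, so the past-tense suffix is -vom, giving *kufezinevom*.
The past-tense form *kufezinevom*: last vowel = /o/, a rounded vowel → -zu → *kufezinevomzu*.

kufezinevomzu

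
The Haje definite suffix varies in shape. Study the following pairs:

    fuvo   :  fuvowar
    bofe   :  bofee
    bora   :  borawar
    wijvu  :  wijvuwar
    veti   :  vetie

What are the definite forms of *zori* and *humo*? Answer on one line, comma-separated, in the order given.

The suffix is conditioned by the last vowel: -e when the last vowel of the stem is a front vowel (*bofe*, *veti*); -war when the last vowel of the stem is a back vowel (*fuvo*, *bora*, *wijvu*).
*zori*: last vowel = /i/, a front vowel → -e → *zorie*.
*humo*: last vowel = /o/, a back vowel → -war → *humowar*.

zorie, humowar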